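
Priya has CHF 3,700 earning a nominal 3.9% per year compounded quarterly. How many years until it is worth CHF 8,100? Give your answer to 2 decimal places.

20.19 years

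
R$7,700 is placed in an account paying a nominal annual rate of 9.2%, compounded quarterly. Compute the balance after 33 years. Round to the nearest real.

R$154,908

With 4 periods per year: i = 0.023, n = 132.
FV = PV·(1+i)^n = 7,700 × 20.117947 = 154,908.1884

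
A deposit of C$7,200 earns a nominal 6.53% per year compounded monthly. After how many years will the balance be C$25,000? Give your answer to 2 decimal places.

Periodic rate i = 0.0653/12 = 0.00544167.
n = ln(25000/7200) / ln(1+0.00544167) = ln(3.47222) / 0.005427 = 229.3743 months
= 229.3743/12 years

19.11 years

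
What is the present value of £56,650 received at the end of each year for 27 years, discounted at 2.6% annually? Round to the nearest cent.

£1,089,294.50

PV = 56650 × [1 − (1+0.026)^(−27)] / 0.026 = 56650 × 19.228500 = 1,089,294.4974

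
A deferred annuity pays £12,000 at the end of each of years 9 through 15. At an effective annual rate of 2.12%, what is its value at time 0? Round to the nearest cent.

Value one period before first payment (t=8): 12000 × [1 − (1+0.0212)^(−7)] / 0.0212 = 12000 × 6.442242 = 77,306.8988
PV₀ = 77,306.8988 / (1+0.0212)^8 = 77,306.8988 / 1.182732 = 65,362.9738

£65,362.97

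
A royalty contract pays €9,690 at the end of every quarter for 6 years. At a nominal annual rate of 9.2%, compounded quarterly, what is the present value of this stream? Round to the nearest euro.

Periodic rate i = 0.092/4 = 0.023; n = 6 × 4 = 24 periods.
PV = 9690 × [1 − (1+0.023)^(−24)] / 0.023 = 9690 × 18.286591 = 177,197.0676

€177,197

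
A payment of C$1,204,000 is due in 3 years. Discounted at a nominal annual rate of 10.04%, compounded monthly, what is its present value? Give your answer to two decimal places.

C$891,992.44

i = 0.1004/12 = 0.00836667 per month; n = 3·12 = 36.
PV = FV·(1+i)^(−n) = 1,204,000 × 0.740858 = 891,992.4439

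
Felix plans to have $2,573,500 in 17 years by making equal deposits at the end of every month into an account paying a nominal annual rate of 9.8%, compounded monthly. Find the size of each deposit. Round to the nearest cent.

$4,939.02

i = 0.098/12 = 0.00816667 per month; n = 17·12 = 204.
PMT = 2.5735e+06 / ( [(1+0.00816667)^204 − 1] / 0.00816667 ) = 2.5735e+06 / 521.055140 = 4,939.0166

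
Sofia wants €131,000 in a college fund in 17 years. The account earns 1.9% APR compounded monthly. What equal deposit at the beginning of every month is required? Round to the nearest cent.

With 12 periods per year: i = 0.00158333, n = 204.
FV-annuity factor × (1+i) = 240.957271; PMT = 131000 / 240.957271 = 543.6649

€543.66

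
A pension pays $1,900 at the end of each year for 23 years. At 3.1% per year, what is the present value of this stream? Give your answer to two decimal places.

$30,920.48

PV = 1900 × [1 − (1+0.031)^(−23)] / 0.031 = 1900 × 16.273934 = 30,920.4755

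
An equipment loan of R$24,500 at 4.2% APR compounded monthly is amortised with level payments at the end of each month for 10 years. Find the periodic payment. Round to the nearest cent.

i = 0.042/12 = 0.0035 per month; n = 10·12 = 120.
PMT = 24500 / ( [1 − (1+0.0035)^(−120)] / 0.0035 ) = 24500 / 97.848914 = 250.3860

R$250.39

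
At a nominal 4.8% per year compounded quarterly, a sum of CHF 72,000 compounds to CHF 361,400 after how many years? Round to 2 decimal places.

Periodic rate i = 0.048/4 = 0.012.
n = ln(361400/72000) / ln(1+0.012) = ln(5.01944) / 0.011929 = 135.2483 quarters
= 135.2483/4 years

33.81 years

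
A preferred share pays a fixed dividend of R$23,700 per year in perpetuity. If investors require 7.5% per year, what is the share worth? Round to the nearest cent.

R$316,000.00

PV = PMT / i = 23700 / 0.075 = 316,000.0000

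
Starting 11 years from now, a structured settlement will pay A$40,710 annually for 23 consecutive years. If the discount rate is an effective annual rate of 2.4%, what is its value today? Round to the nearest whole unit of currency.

Value one period before first payment (t=10): 40710 × [1 − (1+0.024)^(−23)] / 0.024 = 40710 × 17.518189 = 713,165.4792
PV₀ = 713,165.4792 / (1+0.024)^10 = 713,165.4792 / 1.267651 = 562,588.3655

A$562,588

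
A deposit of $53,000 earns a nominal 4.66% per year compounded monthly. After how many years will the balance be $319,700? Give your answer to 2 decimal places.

38.64 years

Periodic rate i = 0.0466/12 = 0.00388333.
(1+i)^n = 319700/53000 = 6.03208, so n = ln 6.03208 / ln 1.00388 = 463.6682 months
= 463.6682/12 years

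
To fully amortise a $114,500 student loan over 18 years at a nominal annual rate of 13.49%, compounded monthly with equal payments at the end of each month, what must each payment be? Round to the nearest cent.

$1,413.54

With 12 periods per year: i = 0.0112417, n = 216.
PMT = 114500 / ( [1 − (1+0.0112417)^(−216)] / 0.0112417 ) = 114500 / 81.002370 = 1,413.5389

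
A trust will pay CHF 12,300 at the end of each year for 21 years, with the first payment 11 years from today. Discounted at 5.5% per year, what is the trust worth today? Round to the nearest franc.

Value one period before first payment (t=10): 12300 × [1 − (1+0.055)^(−21)] / 0.055 = 12300 × 12.275244 = 150,985.5020
PV₀ = 150,985.5020 / (1+0.055)^10 = 150,985.5020 / 1.708144 = 88,391.5299

CHF 88,392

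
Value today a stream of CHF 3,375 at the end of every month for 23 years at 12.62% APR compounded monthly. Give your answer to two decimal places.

CHF 303,038.05

With 12 periods per year: i = 0.0105167, n = 276.
PV = PMT · [1 − (1+i)^(−n)] / i = 3375 · 89.789051 = 303,038.0459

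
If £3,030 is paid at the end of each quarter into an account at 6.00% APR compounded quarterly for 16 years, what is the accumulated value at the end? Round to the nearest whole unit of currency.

i = 0.06/4 = 0.015 per quarter; n = 16·4 = 64.
FV = 3030 × [(1+0.015)^64 − 1] / 0.015 = 3030 × 106.209628 = 321,815.1720

£321,815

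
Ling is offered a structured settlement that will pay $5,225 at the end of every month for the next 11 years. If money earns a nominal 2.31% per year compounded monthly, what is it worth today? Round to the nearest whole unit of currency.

Periodic rate i = 0.0231/12 = 0.001925; n = 11 × 12 = 132 periods.
PV = 5225 × [1 − (1+0.001925)^(−132)] / 0.001925 = 5225 × 116.465605 = 608,532.7879

$608,533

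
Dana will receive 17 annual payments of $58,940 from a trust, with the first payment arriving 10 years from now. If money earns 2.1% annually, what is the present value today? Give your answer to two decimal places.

PV at t=9 (ordinary 17-year annuity): 58940 × a(17|0.021) = 58940 × 14.173132 = 835,364.3999
PV₀ = 835,364.3999 / (1+0.021)^9 = 835,364.3999 / 1.205679 = 692,858.0776

$692,858.08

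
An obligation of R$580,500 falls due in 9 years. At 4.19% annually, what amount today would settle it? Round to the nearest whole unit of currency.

PV = 580,500 / (1 + 0.0419)^9 = 580,500 / 1.446886 = 401,206.4273

R$401,206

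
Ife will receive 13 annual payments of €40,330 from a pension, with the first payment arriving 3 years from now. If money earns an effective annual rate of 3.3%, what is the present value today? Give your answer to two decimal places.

Value one period before first payment (t=2): 40330 × [1 − (1+0.033)^(−13)] / 0.033 = 40330 × 10.433762 = 420,793.6102
PV₀ = 420,793.6102 / (1+0.033)^2 = 420,793.6102 / 1.067089 = 394,337.8764

€394,337.88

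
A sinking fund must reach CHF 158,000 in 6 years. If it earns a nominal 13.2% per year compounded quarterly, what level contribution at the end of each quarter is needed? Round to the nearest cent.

CHF 4,419.56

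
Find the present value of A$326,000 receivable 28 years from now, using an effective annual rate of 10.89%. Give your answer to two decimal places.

Discount factor = (1+0.1089)^(−28) = 0.055337; PV = 326,000 × 0.055337 = 18,039.7645

A$18,039.76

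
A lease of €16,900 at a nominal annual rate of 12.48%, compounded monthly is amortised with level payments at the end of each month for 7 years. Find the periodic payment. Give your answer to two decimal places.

€302.69

i = 0.1248/12 = 0.0104 per month; n = 7·12 = 84.
PMT = 16900 / ( [1 − (1+0.0104)^(−84)] / 0.0104 ) = 16900 / 55.833309 = 302.6867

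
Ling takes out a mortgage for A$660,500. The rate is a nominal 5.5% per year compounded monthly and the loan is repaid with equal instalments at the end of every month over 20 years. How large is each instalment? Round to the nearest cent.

Periodic rate i = 0.055/12 = 0.00458333; n = 20 × 12 = 240 periods.
PMT = 660500 / ( [1 − (1+0.00458333)^(−240)] / 0.00458333 ) = 660500 / 145.372649 = 4,543.4957

A$4,543.50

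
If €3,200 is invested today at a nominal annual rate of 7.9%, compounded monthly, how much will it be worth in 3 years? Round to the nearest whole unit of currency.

€4,053

With 12 periods per year: i = 0.00658333, n = 36.
FV = PV·(1+i)^n = 3,200 × 1.266457 = 4,052.6626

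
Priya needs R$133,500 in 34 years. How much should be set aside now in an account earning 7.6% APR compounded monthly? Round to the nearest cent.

R$10,157.88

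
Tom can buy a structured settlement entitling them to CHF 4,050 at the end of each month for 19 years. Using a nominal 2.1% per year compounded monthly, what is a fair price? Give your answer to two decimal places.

Periodic rate i = 0.021/12 = 0.00175; n = 19 × 12 = 228 periods.
Annuity factor a(228|0.00175) = 187.871584; PV = 4050 × 187.871584 = 760,879.9133

CHF 760,879.91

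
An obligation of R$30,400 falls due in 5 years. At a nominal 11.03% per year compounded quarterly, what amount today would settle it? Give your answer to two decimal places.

Periodic rate i = 0.1103/4 = 0.027575; n = 5 × 4 = 20 periods.
PV = FV·(1+i)^(−n) = 30,400 × 0.580403 = 17,644.2413

R$17,644.24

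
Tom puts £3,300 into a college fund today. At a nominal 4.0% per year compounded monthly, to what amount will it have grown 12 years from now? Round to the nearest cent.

£5,328.79

i = 0.04/12 = 0.00333333 per month; n = 12·12 = 144.
FV = 3,300 × (1 + 0.00333333)^144 = 5,328.7902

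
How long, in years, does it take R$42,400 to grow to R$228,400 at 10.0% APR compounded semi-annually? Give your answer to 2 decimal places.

Periodic rate i = 0.1/2 = 0.05.
(1+i)^n = 228400/42400 = 5.38679, so n = ln 5.38679 / ln 1.05 = 34.5141 half-years
= 34.5141/2 years

17.26 years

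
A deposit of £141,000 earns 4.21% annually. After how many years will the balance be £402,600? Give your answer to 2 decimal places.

(1+i)^n = 402600/141000 = 2.85532, so n = ln 2.85532 / ln 1.0421 = 25.4422 years

25.44 years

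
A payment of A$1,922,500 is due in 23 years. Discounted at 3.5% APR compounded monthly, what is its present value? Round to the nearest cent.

A$860,534.22

i = 0.035/12 = 0.00291667 per month; n = 23·12 = 276.
Discount factor = (1+0.00291667)^(−276) = 0.447612; PV = 1,922,500 × 0.447612 = 860,534.2196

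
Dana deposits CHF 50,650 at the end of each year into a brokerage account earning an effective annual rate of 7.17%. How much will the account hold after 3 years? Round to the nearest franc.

FV = PMT · [(1+i)^n − 1] / i = 50650 · 3.220241 = 163,105.2011

CHF 163,105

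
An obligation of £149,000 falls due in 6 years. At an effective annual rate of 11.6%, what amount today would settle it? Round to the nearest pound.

Discount factor = (1+0.116)^(−6) = 0.517625; PV = 149,000 × 0.517625 = 77,126.0520

£77,126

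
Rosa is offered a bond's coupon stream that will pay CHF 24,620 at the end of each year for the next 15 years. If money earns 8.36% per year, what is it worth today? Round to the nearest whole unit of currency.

CHF 206,180

Annuity factor a(15|0.0836) = 8.374496; PV = 24620 × 8.374496 = 206,180.0957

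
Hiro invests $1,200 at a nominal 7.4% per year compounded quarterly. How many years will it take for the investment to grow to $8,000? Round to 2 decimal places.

Periodic rate i = 0.074/4 = 0.0185.
(1+i)^n = 8000/1200 = 6.66667, so n = ln 6.66667 / ln 1.0185 = 103.4927 quarters
= 103.4927/4 years

25.87 years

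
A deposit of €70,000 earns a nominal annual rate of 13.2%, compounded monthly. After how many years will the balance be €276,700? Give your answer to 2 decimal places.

10.47 years

Periodic rate i = 0.132/12 = 0.011.
n = ln(276700/70000) / ln(1+0.011) = ln(3.95286) / 0.010940 = 125.6349 months
= 125.6349/12 years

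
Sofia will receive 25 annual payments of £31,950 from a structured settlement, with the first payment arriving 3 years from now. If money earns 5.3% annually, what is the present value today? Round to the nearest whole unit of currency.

PV at t=2 (ordinary 25-year annuity): 31950 × a(25|0.053) = 31950 × 13.679747 = 437,067.9081
PV₀ = 437,067.9081 / (1+0.053)^2 = 437,067.9081 / 1.108809 = 394,177.8143

£394,178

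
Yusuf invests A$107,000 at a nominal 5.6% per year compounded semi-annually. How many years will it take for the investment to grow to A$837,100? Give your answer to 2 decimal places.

Periodic rate i = 0.056/2 = 0.028.
n = ln(837100/107000) / ln(1+0.028) = ln(7.82336) / 0.027615 = 74.4922 half-years
= 74.4922/2 years

37.25 years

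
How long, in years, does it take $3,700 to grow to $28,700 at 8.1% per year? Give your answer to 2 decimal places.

n = ln(28700/3700) / ln(1+0.081) = ln(7.75676) / 0.077887 = 26.3019 years

26.30 years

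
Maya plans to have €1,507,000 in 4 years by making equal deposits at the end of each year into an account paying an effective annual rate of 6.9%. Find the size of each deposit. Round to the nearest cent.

PMT = 1.507e+06 / ( [(1+0.069)^4 − 1] / 0.069 ) = 1.507e+06 / 4.433373 = 339,921.8083

€339,921.81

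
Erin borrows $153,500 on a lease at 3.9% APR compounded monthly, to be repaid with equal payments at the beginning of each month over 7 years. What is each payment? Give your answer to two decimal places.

$2,084.33

Periodic rate i = 0.039/12 = 0.00325; n = 7 × 12 = 84 periods.
PMT = 153500 / ( [1 − (1+0.00325)^(−84)] / 0.00325 × (1+i) ) = 153500 / 73.644794 = 2,084.3293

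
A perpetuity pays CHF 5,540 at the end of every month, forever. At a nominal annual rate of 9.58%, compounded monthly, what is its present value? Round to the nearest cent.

Periodic rate i = 0.0958/12 = 0.00798333.
PV = PMT / i = 5540 / 0.00798333 = 693,945.7203

CHF 693,945.72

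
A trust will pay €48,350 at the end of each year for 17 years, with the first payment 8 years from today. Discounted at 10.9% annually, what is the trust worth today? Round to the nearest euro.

€177,970

PV at t=7 (ordinary 17-year annuity): 48350 × a(17|0.109) = 48350 × 7.594020 = 367,170.8853
Discount back 7 years: 367,170.8853 × (1+0.109)^(−7) = 367,170.8853 × 0.484707 = 177,970.2513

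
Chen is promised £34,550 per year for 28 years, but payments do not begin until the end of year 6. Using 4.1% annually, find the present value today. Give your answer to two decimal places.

PV at t=5 (ordinary 28-year annuity): 34550 × a(28|0.041) = 34550 × 16.472605 = 569,128.4865
Discount back 5 years: 569,128.4865 × (1+0.041)^(−5) = 569,128.4865 × 0.817987 = 465,539.6505

£465,539.65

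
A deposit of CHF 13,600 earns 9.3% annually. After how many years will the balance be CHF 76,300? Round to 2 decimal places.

(1+i)^n = 76300/13600 = 5.61029, so n = ln 5.61029 / ln 1.093 = 19.3936 years

19.39 years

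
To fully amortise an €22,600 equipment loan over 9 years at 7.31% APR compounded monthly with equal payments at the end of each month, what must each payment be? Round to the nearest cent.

€286.20

With 12 periods per year: i = 0.00609167, n = 108.
PMT = 22600 / ( [1 − (1+0.00609167)^(−108)] / 0.00609167 ) = 22600 / 78.964831 = 286.2034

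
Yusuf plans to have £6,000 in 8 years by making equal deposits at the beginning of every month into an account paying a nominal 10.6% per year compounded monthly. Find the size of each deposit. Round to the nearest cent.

£39.61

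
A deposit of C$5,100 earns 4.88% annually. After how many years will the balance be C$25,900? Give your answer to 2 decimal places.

n = ln(25900/5100) / ln(1+0.0488) = ln(5.07843) / 0.047647 = 34.1053 years

34.11 years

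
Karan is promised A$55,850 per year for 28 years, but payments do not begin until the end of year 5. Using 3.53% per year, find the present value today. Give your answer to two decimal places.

Value one period before first payment (t=4): 55850 × [1 − (1+0.0353)^(−28)] / 0.0353 = 55850 × 17.604254 = 983,197.5814
PV₀ = 983,197.5814 / (1+0.0353)^4 = 983,197.5814 / 1.148854 = 855,807.2188

A$855,807.22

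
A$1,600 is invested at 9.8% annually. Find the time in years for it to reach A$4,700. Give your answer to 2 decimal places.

11.53 years

(1+i)^n = 4700/1600 = 2.93750, so n = ln 2.93750 / ln 1.098 = 11.5259 years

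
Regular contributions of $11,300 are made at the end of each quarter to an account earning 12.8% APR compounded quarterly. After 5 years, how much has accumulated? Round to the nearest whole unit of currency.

With 4 periods per year: i = 0.032, n = 20.
FV = PMT · [(1+i)^n − 1] / i = 11300 · 27.423766 = 309,888.5604

$309,889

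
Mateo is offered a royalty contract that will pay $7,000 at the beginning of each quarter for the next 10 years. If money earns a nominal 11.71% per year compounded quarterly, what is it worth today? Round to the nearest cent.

Periodic rate i = 0.1171/4 = 0.029275; n = 10 × 4 = 40 periods.
Annuity factor a(40|0.029275) × (1+i) = 24.072770; PV = 7000 × 24.072770 = 168,509.3927
(annuity-due: payments at period start, so ×(1+i).)

$168,509.39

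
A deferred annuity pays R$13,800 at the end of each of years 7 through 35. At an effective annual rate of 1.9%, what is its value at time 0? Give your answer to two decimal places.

R$272,891.96

Value one period before first payment (t=6): 13800 × [1 − (1+0.019)^(−29)] / 0.019 = 13800 × 22.138936 = 305,517.3222
Discount back 6 years: 305,517.3222 × (1+0.019)^(−6) = 305,517.3222 × 0.893213 = 272,891.9564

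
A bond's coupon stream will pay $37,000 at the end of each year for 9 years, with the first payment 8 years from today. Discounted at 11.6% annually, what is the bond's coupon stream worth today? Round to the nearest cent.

Value one period before first payment (t=7): 37000 × [1 − (1+0.116)^(−9)] / 0.116 = 37000 × 5.410252 = 200,179.3189
Discount back 7 years: 200,179.3189 × (1+0.116)^(−7) = 200,179.3189 × 0.463821 = 92,847.4210

$92,847.42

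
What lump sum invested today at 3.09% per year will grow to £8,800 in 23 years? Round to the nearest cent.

PV = FV·(1+i)^(−n) = 8,800 × 0.496615 = 4,370.2095

£4,370.21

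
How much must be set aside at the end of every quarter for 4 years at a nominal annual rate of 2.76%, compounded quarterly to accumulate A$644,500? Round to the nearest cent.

Periodic rate i = 0.0276/4 = 0.0069; n = 4 × 4 = 16 periods.
FV-annuity factor = 16.855270; PMT = 644500 / 16.855270 = 38,237.3002

A$38,237.30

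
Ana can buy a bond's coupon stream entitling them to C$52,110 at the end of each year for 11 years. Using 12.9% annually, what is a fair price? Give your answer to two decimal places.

C$297,613.16

Annuity factor a(11|0.129) = 5.711248; PV = 52110 × 5.711248 = 297,613.1589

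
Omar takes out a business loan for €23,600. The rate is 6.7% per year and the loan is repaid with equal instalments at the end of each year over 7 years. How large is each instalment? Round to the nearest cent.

PMT = 23600 / ( [1 − (1+0.067)^(−7)] / 0.067 ) = 23600 / 5.446117 = 4,333.3627

€4,333.36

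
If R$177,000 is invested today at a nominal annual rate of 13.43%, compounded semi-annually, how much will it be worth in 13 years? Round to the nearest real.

R$959,037

i = 0.1343/2 = 0.06715 per half-year; n = 13·2 = 26.
177,000 × (1+0.06715)^26 = 177,000 × 5.418289 = 959,037.1993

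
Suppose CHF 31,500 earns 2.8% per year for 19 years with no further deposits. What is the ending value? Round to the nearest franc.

CHF 53,233

FV = 31,500 × (1 + 0.028)^19 = 53,232.8517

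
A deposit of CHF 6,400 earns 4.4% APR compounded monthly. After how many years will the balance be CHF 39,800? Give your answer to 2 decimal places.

41.61 years

Periodic rate i = 0.044/12 = 0.00366667.
n = ln(39800/6400) / ln(1+0.00366667) = ln(6.21875) / 0.003660 = 499.3411 months
= 499.3411/12 years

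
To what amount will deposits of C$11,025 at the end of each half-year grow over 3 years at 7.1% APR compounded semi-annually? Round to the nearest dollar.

i = 0.071/2 = 0.0355 per half-year; n = 3·2 = 6.
FV = PMT · [(1+i)^n − 1] / i = 11025 · 6.558386 = 72,306.2020

C$72,306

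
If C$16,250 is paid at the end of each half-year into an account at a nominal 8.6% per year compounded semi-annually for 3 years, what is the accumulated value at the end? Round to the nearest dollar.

C$108,602

i = 0.086/2 = 0.043 per half-year; n = 3·2 = 6.
FV = PMT · [(1+i)^n − 1] / i = 16250 · 6.683193 = 108,601.8906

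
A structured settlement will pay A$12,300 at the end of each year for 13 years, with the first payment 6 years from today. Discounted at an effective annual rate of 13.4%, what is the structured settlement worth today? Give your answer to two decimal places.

Value one period before first payment (t=5): 12300 × [1 − (1+0.134)^(−13)] / 0.134 = 12300 × 6.007477 = 73,891.9691
PV₀ = 73,891.9691 / (1+0.134)^5 = 73,891.9691 / 1.875276 = 39,403.2430

A$39,403.24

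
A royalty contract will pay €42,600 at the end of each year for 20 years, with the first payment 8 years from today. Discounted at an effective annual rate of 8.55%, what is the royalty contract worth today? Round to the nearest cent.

Value one period before first payment (t=7): 42600 × [1 − (1+0.0855)^(−20)] / 0.0855 = 42600 × 9.428981 = 401,674.5696
PV₀ = 401,674.5696 / (1+0.0855)^7 = 401,674.5696 / 1.775860 = 226,185.9073

€226,185.91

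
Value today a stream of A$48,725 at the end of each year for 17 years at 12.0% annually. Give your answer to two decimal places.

A$346,904.00

Annuity factor a(17|0.12) = 7.119630; PV = 48725 × 7.119630 = 346,903.9957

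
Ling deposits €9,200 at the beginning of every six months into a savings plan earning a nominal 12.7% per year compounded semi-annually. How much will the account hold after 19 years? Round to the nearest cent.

€1,444,652.72

i = 0.127/2 = 0.0635 per half-year; n = 19·2 = 38.
Accumulation factor s(38|0.0635) × (1+i) = 157.027470; FV = 9200 × 157.027470 = 1,444,652.7222
(Beginning-of-period payments → annuity-due factor ×(1+i).)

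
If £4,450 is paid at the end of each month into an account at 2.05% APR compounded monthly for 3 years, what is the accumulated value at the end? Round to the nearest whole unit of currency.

i = 0.0205/12 = 0.00170833 per month; n = 3·12 = 36.
FV = 4450 × [(1+0.00170833)^36 − 1] / 0.00170833 = 4450 × 37.097384 = 165,083.3602

£165,083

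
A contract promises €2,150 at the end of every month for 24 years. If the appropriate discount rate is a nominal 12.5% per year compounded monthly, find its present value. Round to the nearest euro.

€195,963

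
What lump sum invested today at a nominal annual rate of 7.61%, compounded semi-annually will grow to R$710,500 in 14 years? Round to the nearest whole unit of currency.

i = 0.0761/2 = 0.03805 per half-year; n = 14·2 = 28.
Discount factor = (1+0.03805)^(−28) = 0.351470; PV = 710,500 × 0.351470 = 249,719.4929

R$249,719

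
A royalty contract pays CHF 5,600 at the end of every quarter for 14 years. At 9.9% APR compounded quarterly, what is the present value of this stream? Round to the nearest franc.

CHF 168,717

i = 0.099/4 = 0.02475 per quarter; n = 14·4 = 56.
PV = 5600 × [1 − (1+0.02475)^(−56)] / 0.02475 = 5600 × 30.128116 = 168,717.4516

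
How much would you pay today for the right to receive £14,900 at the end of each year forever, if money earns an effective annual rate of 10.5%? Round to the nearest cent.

£141,904.76

PV = PMT / i = 14900 / 0.105 = 141,904.7619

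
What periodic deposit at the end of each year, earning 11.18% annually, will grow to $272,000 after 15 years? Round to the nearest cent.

PMT = 272000 / ( [(1+0.1118)^15 − 1] / 0.1118 ) = 272000 / 34.904310 = 7,792.7340

$7,792.73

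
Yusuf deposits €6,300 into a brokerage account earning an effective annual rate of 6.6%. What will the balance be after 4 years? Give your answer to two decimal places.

6,300 × (1+0.066)^4 = 6,300 × 1.291305 = 8,135.2212

€8,135.22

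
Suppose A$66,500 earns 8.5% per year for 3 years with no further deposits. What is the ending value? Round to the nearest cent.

A$84,939.73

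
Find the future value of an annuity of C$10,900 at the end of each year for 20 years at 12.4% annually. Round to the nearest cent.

C$822,703.89

Accumulation factor s(20|0.124) = 75.477421; FV = 10900 × 75.477421 = 822,703.8852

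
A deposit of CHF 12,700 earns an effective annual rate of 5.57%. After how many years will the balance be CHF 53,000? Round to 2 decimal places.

n = ln(53000/12700) / ln(1+0.0557) = ln(4.17323) / 0.054204 = 26.3576 years

26.36 years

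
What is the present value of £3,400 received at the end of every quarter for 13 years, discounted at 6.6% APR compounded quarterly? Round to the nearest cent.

£118,075.12

Periodic rate i = 0.066/4 = 0.0165; n = 13 × 4 = 52 periods.
PV = 3400 × [1 − (1+0.0165)^(−52)] / 0.0165 = 3400 × 34.727975 = 118,075.1158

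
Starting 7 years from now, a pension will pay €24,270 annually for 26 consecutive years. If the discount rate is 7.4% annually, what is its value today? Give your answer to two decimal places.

PV at t=6 (ordinary 26-year annuity): 24270 × a(26|0.074) = 24270 × 11.401693 = 276,719.0938
Discount back 6 years: 276,719.0938 × (1+0.074)^(−6) = 276,719.0938 × 0.651590 = 180,307.3533

€180,307.35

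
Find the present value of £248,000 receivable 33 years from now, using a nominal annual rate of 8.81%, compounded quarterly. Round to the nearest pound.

£13,981

Periodic rate i = 0.0881/4 = 0.022025; n = 33 × 4 = 132 periods.
PV = 248,000 / (1 + 0.022025)^132 = 248,000 / 17.738649 = 13,980.7713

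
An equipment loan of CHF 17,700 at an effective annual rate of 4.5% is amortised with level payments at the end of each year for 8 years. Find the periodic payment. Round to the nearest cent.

CHF 2,683.49

Annuity-PV factor = 6.595886; PMT = 17700 / 6.595886 = 2,683.4909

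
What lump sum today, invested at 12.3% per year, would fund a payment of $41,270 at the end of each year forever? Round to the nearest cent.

PV = C/r = 41270/0.123 = 335,528.4553

$335,528.46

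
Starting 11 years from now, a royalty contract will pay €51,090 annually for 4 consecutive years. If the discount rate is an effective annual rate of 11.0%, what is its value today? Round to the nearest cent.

€55,822.63

PV at t=10 (ordinary 4-year annuity): 51090 × a(4|0.11) = 51090 × 3.102446 = 158,503.9503
Discount back 10 years: 158,503.9503 × (1+0.11)^(−10) = 158,503.9503 × 0.352184 = 55,822.6311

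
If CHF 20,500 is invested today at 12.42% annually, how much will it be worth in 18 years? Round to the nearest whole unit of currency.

20,500 × (1+0.1242)^18 = 20,500 × 8.225920 = 168,631.3506

CHF 168,631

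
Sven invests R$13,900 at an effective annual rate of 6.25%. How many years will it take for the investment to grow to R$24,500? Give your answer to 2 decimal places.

(1+i)^n = 24500/13900 = 1.76259, so n = ln 1.76259 / ln 1.0625 = 9.3491 years

9.35 years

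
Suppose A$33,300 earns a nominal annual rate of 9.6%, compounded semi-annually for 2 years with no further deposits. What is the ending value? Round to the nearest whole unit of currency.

A$40,169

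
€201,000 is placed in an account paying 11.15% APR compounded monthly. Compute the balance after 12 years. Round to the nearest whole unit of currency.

€761,376

With 12 periods per year: i = 0.00929167, n = 144.
FV = PV·(1+i)^n = 201,000 × 3.787939 = 761,375.7713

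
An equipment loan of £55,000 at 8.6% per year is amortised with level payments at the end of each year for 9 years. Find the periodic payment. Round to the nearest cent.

Annuity-PV factor = 6.093984; PMT = 55000 / 6.093984 = 9,025.2947

£9,025.29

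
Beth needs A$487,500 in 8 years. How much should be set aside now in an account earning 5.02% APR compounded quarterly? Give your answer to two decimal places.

A$327,074.98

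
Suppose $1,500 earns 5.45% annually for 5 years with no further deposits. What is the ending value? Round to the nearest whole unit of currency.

$1,956

FV = PV·(1+i)^n = 1,500 × 1.303866 = 1,955.7988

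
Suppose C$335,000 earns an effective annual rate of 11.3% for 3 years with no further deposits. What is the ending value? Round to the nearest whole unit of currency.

C$461,881

335,000 × (1+0.113)^3 = 335,000 × 1.378750 = 461,881.2155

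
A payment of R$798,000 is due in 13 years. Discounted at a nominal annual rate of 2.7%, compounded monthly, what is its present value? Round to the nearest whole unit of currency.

R$562,001

i = 0.027/12 = 0.00225 per month; n = 13·12 = 156.
PV = FV·(1+i)^(−n) = 798,000 × 0.704261 = 562,000.5796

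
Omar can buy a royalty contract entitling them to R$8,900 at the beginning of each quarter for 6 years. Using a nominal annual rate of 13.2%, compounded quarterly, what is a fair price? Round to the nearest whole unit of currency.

R$150,786

Periodic rate i = 0.132/4 = 0.033; n = 6 × 4 = 24 periods.
PV = 8900 × [1 − (1+0.033)^(−24)] / 0.033 × (1+i) = 8900 × 16.942229 = 150,785.8405
(Beginning-of-period payments → annuity-due factor ×(1+i).)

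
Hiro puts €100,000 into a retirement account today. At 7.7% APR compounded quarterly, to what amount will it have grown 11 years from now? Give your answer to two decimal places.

i = 0.077/4 = 0.01925 per quarter; n = 11·4 = 44.
FV = PV·(1+i)^n = 100,000 × 2.313938 = 231,393.7825

€231,393.78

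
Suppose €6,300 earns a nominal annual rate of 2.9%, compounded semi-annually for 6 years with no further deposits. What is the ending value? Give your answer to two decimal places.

€7,487.99

Periodic rate i = 0.029/2 = 0.0145; n = 6 × 2 = 12 periods.
6,300 × (1+0.0145)^12 = 6,300 × 1.188570 = 7,487.9885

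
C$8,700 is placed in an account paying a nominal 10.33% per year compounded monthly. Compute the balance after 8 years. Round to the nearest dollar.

C$19,810

i = 0.1033/12 = 0.00860833 per month; n = 8·12 = 96.
8,700 × (1+0.00860833)^96 = 8,700 × 2.277010 = 19,809.9898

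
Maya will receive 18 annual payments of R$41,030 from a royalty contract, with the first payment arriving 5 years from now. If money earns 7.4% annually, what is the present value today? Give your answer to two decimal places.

PV at t=4 (ordinary 18-year annuity): 41030 × a(18|0.074) = 41030 × 9.775067 = 401,070.9834
Discount back 4 years: 401,070.9834 × (1+0.074)^(−4) = 401,070.9834 × 0.751593 = 301,442.2463

R$301,442.25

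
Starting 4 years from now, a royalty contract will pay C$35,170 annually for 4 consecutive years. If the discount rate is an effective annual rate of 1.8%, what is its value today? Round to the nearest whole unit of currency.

C$127,557

Value one period before first payment (t=3): 35170 × [1 − (1+0.018)^(−4)] / 0.018 = 35170 × 3.826282 = 134,570.3240
Discount back 3 years: 134,570.3240 × (1+0.018)^(−3) = 134,570.3240 × 0.947887 = 127,557.4898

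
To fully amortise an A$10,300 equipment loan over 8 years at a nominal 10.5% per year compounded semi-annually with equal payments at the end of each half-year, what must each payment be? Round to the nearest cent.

Periodic rate i = 0.105/2 = 0.0525; n = 8 × 2 = 16 periods.
PMT = 10300 / ( [1 − (1+0.0525)^(−16)] / 0.0525 ) = 10300 / 10.647469 = 967.3660

A$967.37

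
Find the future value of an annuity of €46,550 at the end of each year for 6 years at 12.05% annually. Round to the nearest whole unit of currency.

FV = 46550 × [(1+0.1205)^6 − 1] / 0.1205 = 46550 × 8.125441 = 378,239.2685

€378,239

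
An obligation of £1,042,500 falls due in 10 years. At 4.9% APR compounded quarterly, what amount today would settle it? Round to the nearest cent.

i = 0.049/4 = 0.01225 per quarter; n = 10·4 = 40.
PV = 1,042,500 / (1 + 0.01225)^40 = 1,042,500 / 1.627464 = 640,567.1248

£640,567.12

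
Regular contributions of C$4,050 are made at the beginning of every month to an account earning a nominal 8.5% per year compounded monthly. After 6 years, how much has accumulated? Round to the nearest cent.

C$381,362.13

With 12 periods per year: i = 0.00708333, n = 72.
FV = PMT · [(1+i)^n − 1] / i × (1+i) = 4050 · 94.163488 = 381,362.1265
(annuity-due: payments at period start, so ×(1+i).)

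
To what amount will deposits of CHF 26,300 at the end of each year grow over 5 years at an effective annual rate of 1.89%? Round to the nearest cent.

CHF 136,565.54

Accumulation factor s(5|0.0189) = 5.192606; FV = 26300 × 5.192606 = 136,565.5374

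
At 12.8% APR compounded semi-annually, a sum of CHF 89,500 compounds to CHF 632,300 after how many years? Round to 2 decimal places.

Periodic rate i = 0.128/2 = 0.064.
n = ln(632300/89500) / ln(1+0.064) = ln(7.06480) / 0.062035 = 31.5163 half-years
= 31.5163/2 years

15.76 years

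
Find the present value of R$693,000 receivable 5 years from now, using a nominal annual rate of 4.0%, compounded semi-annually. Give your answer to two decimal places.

R$568,501.37

i = 0.04/2 = 0.02 per half-year; n = 5·2 = 10.
PV = FV·(1+i)^(−n) = 693,000 × 0.820348 = 568,501.3718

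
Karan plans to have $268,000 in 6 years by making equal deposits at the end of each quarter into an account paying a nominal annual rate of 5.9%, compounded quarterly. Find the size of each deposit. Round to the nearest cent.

$9,387.84

i = 0.059/4 = 0.01475 per quarter; n = 6·4 = 24.
FV-annuity factor = 28.547555; PMT = 268000 / 28.547555 = 9,387.8441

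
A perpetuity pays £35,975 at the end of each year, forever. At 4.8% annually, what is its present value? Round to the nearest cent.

£749,479.17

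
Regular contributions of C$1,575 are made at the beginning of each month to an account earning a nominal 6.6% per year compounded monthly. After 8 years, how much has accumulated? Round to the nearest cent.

C$199,566.43

i = 0.066/12 = 0.0055 per month; n = 8·12 = 96.
FV = 1575 × [(1+0.0055)^96 − 1] / 0.0055 × (1+i) = 1575 × 126.708847 = 199,566.4341
(annuity-due: payments at period start, so ×(1+i).)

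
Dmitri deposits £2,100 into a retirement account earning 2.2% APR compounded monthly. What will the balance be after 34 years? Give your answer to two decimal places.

£4,433.78

Periodic rate i = 0.022/12 = 0.00183333; n = 34 × 12 = 408 periods.
FV = PV·(1+i)^n = 2,100 × 2.111324 = 4,433.7801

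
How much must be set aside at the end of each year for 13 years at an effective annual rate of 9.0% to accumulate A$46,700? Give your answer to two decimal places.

FV-annuity factor = 22.953385; PMT = 46700 / 22.953385 = 2,034.5583

A$2,034.56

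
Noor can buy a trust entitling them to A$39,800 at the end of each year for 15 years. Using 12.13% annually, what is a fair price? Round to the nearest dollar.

A$269,201

Annuity factor a(15|0.1213) = 6.763852; PV = 39800 × 6.763852 = 269,201.3162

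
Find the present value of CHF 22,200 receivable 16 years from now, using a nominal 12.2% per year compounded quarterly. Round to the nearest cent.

Periodic rate i = 0.122/4 = 0.0305; n = 16 × 4 = 64 periods.
PV = FV·(1+i)^(−n) = 22,200 × 0.146194 = 3,245.4971

CHF 3,245.50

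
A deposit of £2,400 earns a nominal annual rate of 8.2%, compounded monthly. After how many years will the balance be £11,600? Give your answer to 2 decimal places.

Periodic rate i = 0.082/12 = 0.00683333.
(1+i)^n = 11600/2400 = 4.83333, so n = ln 4.83333 / ln 1.00683 = 231.3532 months
= 231.3532/12 years

19.28 years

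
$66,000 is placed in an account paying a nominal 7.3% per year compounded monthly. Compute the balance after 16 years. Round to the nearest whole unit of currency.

$211,477

With 12 periods per year: i = 0.00608333, n = 192.
66,000 × (1+0.00608333)^192 = 66,000 × 3.204198 = 211,477.0365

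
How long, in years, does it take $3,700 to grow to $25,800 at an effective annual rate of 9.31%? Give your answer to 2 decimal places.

21.82 years

n = ln(25800/3700) / ln(1+0.0931) = ln(6.97297) / 0.089018 = 21.8164 years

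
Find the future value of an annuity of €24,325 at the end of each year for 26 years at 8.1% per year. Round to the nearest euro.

FV = 24325 × [(1+0.081)^26 − 1] / 0.081 = 24325 × 81.191232 = 1,974,976.7203

€1,974,977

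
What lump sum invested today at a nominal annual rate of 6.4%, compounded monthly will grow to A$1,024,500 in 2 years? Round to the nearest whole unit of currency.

A$901,716

Periodic rate i = 0.064/12 = 0.00533333; n = 2 × 12 = 24 periods.
PV = 1,024,500 / (1 + 0.00533333)^24 = 1,024,500 / 1.136166 = 901,716.4307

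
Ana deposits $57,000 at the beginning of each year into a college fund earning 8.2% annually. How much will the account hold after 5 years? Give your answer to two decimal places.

$363,262.45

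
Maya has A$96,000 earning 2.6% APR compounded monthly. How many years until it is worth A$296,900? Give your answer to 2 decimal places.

Periodic rate i = 0.026/12 = 0.00216667.
n = ln(296900/96000) / ln(1+0.00216667) = ln(3.09271) / 0.002164 = 521.6630 months
= 521.6630/12 years

43.47 years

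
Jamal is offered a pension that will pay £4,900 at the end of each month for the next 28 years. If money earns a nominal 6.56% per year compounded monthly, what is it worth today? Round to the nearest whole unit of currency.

£752,814

Periodic rate i = 0.0656/12 = 0.00546667; n = 28 × 12 = 336 periods.
PV = PMT · [1 − (1+i)^(−n)] / i = 4900 · 153.635586 = 752,814.3728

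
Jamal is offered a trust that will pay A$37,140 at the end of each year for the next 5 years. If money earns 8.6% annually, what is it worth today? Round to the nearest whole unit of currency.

A$145,974

PV = PMT · [1 − (1+i)^(−n)] / i = 37140 · 3.930359 = 145,973.5214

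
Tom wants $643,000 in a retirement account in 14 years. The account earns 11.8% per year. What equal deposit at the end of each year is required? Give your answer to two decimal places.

$20,145.27

FV-annuity factor = 31.918157; PMT = 643000 / 31.918157 = 20,145.2734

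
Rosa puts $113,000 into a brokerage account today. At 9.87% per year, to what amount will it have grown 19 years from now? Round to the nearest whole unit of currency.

$675,743

FV = PV·(1+i)^n = 113,000 × 5.980030 = 675,743.3948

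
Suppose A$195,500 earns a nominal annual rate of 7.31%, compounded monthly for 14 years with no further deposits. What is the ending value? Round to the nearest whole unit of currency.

A$542,320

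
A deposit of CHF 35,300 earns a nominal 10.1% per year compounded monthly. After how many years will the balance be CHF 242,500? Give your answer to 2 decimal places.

Periodic rate i = 0.101/12 = 0.00841667.
(1+i)^n = 242500/35300 = 6.86969, so n = ln 6.86969 / ln 1.00842 = 229.9268 months
= 229.9268/12 years

19.16 years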